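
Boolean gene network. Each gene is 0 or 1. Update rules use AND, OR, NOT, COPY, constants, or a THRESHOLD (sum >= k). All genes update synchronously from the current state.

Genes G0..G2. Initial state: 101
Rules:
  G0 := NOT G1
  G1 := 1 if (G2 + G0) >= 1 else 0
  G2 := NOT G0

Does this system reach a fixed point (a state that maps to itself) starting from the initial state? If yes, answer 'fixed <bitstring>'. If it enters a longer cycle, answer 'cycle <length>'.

Answer: cycle 3

Derivation:
Step 0: 101
Step 1: G0=NOT G1=NOT 0=1 G1=(1+1>=1)=1 G2=NOT G0=NOT 1=0 -> 110
Step 2: G0=NOT G1=NOT 1=0 G1=(0+1>=1)=1 G2=NOT G0=NOT 1=0 -> 010
Step 3: G0=NOT G1=NOT 1=0 G1=(0+0>=1)=0 G2=NOT G0=NOT 0=1 -> 001
Step 4: G0=NOT G1=NOT 0=1 G1=(1+0>=1)=1 G2=NOT G0=NOT 0=1 -> 111
Step 5: G0=NOT G1=NOT 1=0 G1=(1+1>=1)=1 G2=NOT G0=NOT 1=0 -> 010
Cycle of length 3 starting at step 2 -> no fixed point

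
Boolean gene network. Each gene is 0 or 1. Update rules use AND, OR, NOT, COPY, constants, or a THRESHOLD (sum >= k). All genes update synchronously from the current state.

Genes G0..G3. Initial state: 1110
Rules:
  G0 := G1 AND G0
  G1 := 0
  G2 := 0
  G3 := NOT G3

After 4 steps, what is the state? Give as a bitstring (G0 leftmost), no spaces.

Step 1: G0=G1&G0=1&1=1 G1=0(const) G2=0(const) G3=NOT G3=NOT 0=1 -> 1001
Step 2: G0=G1&G0=0&1=0 G1=0(const) G2=0(const) G3=NOT G3=NOT 1=0 -> 0000
Step 3: G0=G1&G0=0&0=0 G1=0(const) G2=0(const) G3=NOT G3=NOT 0=1 -> 0001
Step 4: G0=G1&G0=0&0=0 G1=0(const) G2=0(const) G3=NOT G3=NOT 1=0 -> 0000

0000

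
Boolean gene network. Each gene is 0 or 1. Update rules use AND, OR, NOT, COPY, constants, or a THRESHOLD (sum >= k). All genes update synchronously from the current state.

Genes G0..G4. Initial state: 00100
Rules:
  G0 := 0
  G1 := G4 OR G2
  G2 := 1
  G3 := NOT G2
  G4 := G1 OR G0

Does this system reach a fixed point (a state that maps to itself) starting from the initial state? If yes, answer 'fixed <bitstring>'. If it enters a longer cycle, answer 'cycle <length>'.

Answer: fixed 01101

Derivation:
Step 0: 00100
Step 1: G0=0(const) G1=G4|G2=0|1=1 G2=1(const) G3=NOT G2=NOT 1=0 G4=G1|G0=0|0=0 -> 01100
Step 2: G0=0(const) G1=G4|G2=0|1=1 G2=1(const) G3=NOT G2=NOT 1=0 G4=G1|G0=1|0=1 -> 01101
Step 3: G0=0(const) G1=G4|G2=1|1=1 G2=1(const) G3=NOT G2=NOT 1=0 G4=G1|G0=1|0=1 -> 01101
Fixed point reached at step 2: 01101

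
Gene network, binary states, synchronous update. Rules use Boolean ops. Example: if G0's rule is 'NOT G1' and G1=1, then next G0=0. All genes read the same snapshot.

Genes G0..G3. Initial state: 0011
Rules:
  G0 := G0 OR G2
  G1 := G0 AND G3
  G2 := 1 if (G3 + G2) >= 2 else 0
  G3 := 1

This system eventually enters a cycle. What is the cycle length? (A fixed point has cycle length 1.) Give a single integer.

Answer: 1

Derivation:
Step 0: 0011
Step 1: G0=G0|G2=0|1=1 G1=G0&G3=0&1=0 G2=(1+1>=2)=1 G3=1(const) -> 1011
Step 2: G0=G0|G2=1|1=1 G1=G0&G3=1&1=1 G2=(1+1>=2)=1 G3=1(const) -> 1111
Step 3: G0=G0|G2=1|1=1 G1=G0&G3=1&1=1 G2=(1+1>=2)=1 G3=1(const) -> 1111
State from step 3 equals state from step 2 -> cycle length 1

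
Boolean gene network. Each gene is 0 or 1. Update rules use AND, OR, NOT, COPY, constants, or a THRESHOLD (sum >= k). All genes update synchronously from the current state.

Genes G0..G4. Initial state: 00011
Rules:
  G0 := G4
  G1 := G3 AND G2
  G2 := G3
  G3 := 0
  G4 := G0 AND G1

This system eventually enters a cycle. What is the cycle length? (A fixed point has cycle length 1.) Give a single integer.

Step 0: 00011
Step 1: G0=G4=1 G1=G3&G2=1&0=0 G2=G3=1 G3=0(const) G4=G0&G1=0&0=0 -> 10100
Step 2: G0=G4=0 G1=G3&G2=0&1=0 G2=G3=0 G3=0(const) G4=G0&G1=1&0=0 -> 00000
Step 3: G0=G4=0 G1=G3&G2=0&0=0 G2=G3=0 G3=0(const) G4=G0&G1=0&0=0 -> 00000
State from step 3 equals state from step 2 -> cycle length 1

Answer: 1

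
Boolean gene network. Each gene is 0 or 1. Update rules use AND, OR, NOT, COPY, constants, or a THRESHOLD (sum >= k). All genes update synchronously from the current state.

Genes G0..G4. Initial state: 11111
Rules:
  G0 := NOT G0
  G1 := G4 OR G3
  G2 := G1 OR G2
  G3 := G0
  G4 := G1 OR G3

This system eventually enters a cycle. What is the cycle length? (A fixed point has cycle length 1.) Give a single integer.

Step 0: 11111
Step 1: G0=NOT G0=NOT 1=0 G1=G4|G3=1|1=1 G2=G1|G2=1|1=1 G3=G0=1 G4=G1|G3=1|1=1 -> 01111
Step 2: G0=NOT G0=NOT 0=1 G1=G4|G3=1|1=1 G2=G1|G2=1|1=1 G3=G0=0 G4=G1|G3=1|1=1 -> 11101
Step 3: G0=NOT G0=NOT 1=0 G1=G4|G3=1|0=1 G2=G1|G2=1|1=1 G3=G0=1 G4=G1|G3=1|0=1 -> 01111
State from step 3 equals state from step 1 -> cycle length 2

Answer: 2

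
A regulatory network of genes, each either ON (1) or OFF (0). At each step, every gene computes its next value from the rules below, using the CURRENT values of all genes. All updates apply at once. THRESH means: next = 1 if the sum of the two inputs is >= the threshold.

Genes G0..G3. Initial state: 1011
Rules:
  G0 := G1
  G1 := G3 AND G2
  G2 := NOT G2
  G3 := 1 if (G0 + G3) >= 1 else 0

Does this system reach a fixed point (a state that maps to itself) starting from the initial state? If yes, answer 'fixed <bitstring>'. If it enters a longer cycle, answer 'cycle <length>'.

Answer: cycle 2

Derivation:
Step 0: 1011
Step 1: G0=G1=0 G1=G3&G2=1&1=1 G2=NOT G2=NOT 1=0 G3=(1+1>=1)=1 -> 0101
Step 2: G0=G1=1 G1=G3&G2=1&0=0 G2=NOT G2=NOT 0=1 G3=(0+1>=1)=1 -> 1011
Cycle of length 2 starting at step 0 -> no fixed point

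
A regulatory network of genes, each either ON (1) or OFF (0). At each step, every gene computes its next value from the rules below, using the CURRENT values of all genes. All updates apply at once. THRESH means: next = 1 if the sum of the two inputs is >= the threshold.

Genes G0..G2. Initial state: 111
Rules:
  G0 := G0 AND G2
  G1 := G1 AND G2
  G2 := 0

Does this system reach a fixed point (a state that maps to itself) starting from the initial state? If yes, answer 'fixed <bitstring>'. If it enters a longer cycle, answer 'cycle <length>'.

Answer: fixed 000

Derivation:
Step 0: 111
Step 1: G0=G0&G2=1&1=1 G1=G1&G2=1&1=1 G2=0(const) -> 110
Step 2: G0=G0&G2=1&0=0 G1=G1&G2=1&0=0 G2=0(const) -> 000
Step 3: G0=G0&G2=0&0=0 G1=G1&G2=0&0=0 G2=0(const) -> 000
Fixed point reached at step 2: 000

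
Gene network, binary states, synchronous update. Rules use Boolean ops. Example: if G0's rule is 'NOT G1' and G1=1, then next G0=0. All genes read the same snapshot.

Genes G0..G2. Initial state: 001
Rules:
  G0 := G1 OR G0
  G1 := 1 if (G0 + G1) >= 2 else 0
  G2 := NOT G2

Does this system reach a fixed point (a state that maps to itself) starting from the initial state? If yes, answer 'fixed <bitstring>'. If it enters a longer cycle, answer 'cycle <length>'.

Answer: cycle 2

Derivation:
Step 0: 001
Step 1: G0=G1|G0=0|0=0 G1=(0+0>=2)=0 G2=NOT G2=NOT 1=0 -> 000
Step 2: G0=G1|G0=0|0=0 G1=(0+0>=2)=0 G2=NOT G2=NOT 0=1 -> 001
Cycle of length 2 starting at step 0 -> no fixed point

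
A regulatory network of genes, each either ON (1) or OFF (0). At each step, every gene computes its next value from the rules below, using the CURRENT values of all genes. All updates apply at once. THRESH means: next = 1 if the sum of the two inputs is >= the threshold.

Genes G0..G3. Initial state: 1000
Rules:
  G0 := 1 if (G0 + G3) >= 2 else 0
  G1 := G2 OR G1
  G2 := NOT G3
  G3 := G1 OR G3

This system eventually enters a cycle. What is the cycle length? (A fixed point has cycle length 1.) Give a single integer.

Step 0: 1000
Step 1: G0=(1+0>=2)=0 G1=G2|G1=0|0=0 G2=NOT G3=NOT 0=1 G3=G1|G3=0|0=0 -> 0010
Step 2: G0=(0+0>=2)=0 G1=G2|G1=1|0=1 G2=NOT G3=NOT 0=1 G3=G1|G3=0|0=0 -> 0110
Step 3: G0=(0+0>=2)=0 G1=G2|G1=1|1=1 G2=NOT G3=NOT 0=1 G3=G1|G3=1|0=1 -> 0111
Step 4: G0=(0+1>=2)=0 G1=G2|G1=1|1=1 G2=NOT G3=NOT 1=0 G3=G1|G3=1|1=1 -> 0101
Step 5: G0=(0+1>=2)=0 G1=G2|G1=0|1=1 G2=NOT G3=NOT 1=0 G3=G1|G3=1|1=1 -> 0101
State from step 5 equals state from step 4 -> cycle length 1

Answer: 1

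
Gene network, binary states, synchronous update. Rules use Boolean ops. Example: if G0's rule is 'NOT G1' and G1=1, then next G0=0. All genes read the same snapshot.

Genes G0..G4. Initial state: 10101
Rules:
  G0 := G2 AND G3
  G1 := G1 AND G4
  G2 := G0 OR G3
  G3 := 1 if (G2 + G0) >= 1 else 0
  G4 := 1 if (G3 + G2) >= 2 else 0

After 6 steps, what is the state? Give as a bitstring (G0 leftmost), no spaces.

Step 1: G0=G2&G3=1&0=0 G1=G1&G4=0&1=0 G2=G0|G3=1|0=1 G3=(1+1>=1)=1 G4=(0+1>=2)=0 -> 00110
Step 2: G0=G2&G3=1&1=1 G1=G1&G4=0&0=0 G2=G0|G3=0|1=1 G3=(1+0>=1)=1 G4=(1+1>=2)=1 -> 10111
Step 3: G0=G2&G3=1&1=1 G1=G1&G4=0&1=0 G2=G0|G3=1|1=1 G3=(1+1>=1)=1 G4=(1+1>=2)=1 -> 10111
Step 4: G0=G2&G3=1&1=1 G1=G1&G4=0&1=0 G2=G0|G3=1|1=1 G3=(1+1>=1)=1 G4=(1+1>=2)=1 -> 10111
Step 5: G0=G2&G3=1&1=1 G1=G1&G4=0&1=0 G2=G0|G3=1|1=1 G3=(1+1>=1)=1 G4=(1+1>=2)=1 -> 10111
Step 6: G0=G2&G3=1&1=1 G1=G1&G4=0&1=0 G2=G0|G3=1|1=1 G3=(1+1>=1)=1 G4=(1+1>=2)=1 -> 10111

10111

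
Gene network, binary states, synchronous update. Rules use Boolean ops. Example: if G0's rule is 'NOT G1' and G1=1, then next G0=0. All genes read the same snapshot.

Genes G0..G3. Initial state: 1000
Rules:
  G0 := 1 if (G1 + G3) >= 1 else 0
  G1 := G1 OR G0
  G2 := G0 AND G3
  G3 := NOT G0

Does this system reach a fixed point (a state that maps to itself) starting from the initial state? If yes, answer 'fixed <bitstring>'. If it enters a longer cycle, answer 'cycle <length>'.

Step 0: 1000
Step 1: G0=(0+0>=1)=0 G1=G1|G0=0|1=1 G2=G0&G3=1&0=0 G3=NOT G0=NOT 1=0 -> 0100
Step 2: G0=(1+0>=1)=1 G1=G1|G0=1|0=1 G2=G0&G3=0&0=0 G3=NOT G0=NOT 0=1 -> 1101
Step 3: G0=(1+1>=1)=1 G1=G1|G0=1|1=1 G2=G0&G3=1&1=1 G3=NOT G0=NOT 1=0 -> 1110
Step 4: G0=(1+0>=1)=1 G1=G1|G0=1|1=1 G2=G0&G3=1&0=0 G3=NOT G0=NOT 1=0 -> 1100
Step 5: G0=(1+0>=1)=1 G1=G1|G0=1|1=1 G2=G0&G3=1&0=0 G3=NOT G0=NOT 1=0 -> 1100
Fixed point reached at step 4: 1100

Answer: fixed 1100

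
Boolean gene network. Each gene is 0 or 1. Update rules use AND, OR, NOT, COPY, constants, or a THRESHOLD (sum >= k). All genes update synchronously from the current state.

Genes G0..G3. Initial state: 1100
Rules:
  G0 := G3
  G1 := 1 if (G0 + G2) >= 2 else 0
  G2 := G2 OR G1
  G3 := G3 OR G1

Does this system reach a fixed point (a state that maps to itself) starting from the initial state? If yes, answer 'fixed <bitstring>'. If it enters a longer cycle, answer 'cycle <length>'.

Answer: fixed 1111

Derivation:
Step 0: 1100
Step 1: G0=G3=0 G1=(1+0>=2)=0 G2=G2|G1=0|1=1 G3=G3|G1=0|1=1 -> 0011
Step 2: G0=G3=1 G1=(0+1>=2)=0 G2=G2|G1=1|0=1 G3=G3|G1=1|0=1 -> 1011
Step 3: G0=G3=1 G1=(1+1>=2)=1 G2=G2|G1=1|0=1 G3=G3|G1=1|0=1 -> 1111
Step 4: G0=G3=1 G1=(1+1>=2)=1 G2=G2|G1=1|1=1 G3=G3|G1=1|1=1 -> 1111
Fixed point reached at step 3: 1111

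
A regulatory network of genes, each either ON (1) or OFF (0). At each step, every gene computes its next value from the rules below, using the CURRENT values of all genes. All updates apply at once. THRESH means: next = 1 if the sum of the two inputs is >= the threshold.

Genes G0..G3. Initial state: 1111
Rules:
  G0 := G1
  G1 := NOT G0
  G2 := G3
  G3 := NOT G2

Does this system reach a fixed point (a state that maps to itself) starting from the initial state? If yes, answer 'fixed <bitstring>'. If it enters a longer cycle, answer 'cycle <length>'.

Step 0: 1111
Step 1: G0=G1=1 G1=NOT G0=NOT 1=0 G2=G3=1 G3=NOT G2=NOT 1=0 -> 1010
Step 2: G0=G1=0 G1=NOT G0=NOT 1=0 G2=G3=0 G3=NOT G2=NOT 1=0 -> 0000
Step 3: G0=G1=0 G1=NOT G0=NOT 0=1 G2=G3=0 G3=NOT G2=NOT 0=1 -> 0101
Step 4: G0=G1=1 G1=NOT G0=NOT 0=1 G2=G3=1 G3=NOT G2=NOT 0=1 -> 1111
Cycle of length 4 starting at step 0 -> no fixed point

Answer: cycle 4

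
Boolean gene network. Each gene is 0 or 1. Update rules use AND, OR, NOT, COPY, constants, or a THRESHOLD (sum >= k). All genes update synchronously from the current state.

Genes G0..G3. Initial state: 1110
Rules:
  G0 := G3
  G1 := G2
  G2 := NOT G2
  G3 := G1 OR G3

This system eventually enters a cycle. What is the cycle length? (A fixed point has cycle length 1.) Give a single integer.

Answer: 2

Derivation:
Step 0: 1110
Step 1: G0=G3=0 G1=G2=1 G2=NOT G2=NOT 1=0 G3=G1|G3=1|0=1 -> 0101
Step 2: G0=G3=1 G1=G2=0 G2=NOT G2=NOT 0=1 G3=G1|G3=1|1=1 -> 1011
Step 3: G0=G3=1 G1=G2=1 G2=NOT G2=NOT 1=0 G3=G1|G3=0|1=1 -> 1101
Step 4: G0=G3=1 G1=G2=0 G2=NOT G2=NOT 0=1 G3=G1|G3=1|1=1 -> 1011
State from step 4 equals state from step 2 -> cycle length 2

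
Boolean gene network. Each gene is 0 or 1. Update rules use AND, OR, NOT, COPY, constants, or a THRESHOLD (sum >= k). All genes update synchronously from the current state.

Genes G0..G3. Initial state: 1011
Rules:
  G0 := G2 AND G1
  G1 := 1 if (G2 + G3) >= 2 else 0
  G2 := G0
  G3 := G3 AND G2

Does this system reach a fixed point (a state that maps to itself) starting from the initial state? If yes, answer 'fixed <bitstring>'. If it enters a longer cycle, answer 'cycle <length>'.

Step 0: 1011
Step 1: G0=G2&G1=1&0=0 G1=(1+1>=2)=1 G2=G0=1 G3=G3&G2=1&1=1 -> 0111
Step 2: G0=G2&G1=1&1=1 G1=(1+1>=2)=1 G2=G0=0 G3=G3&G2=1&1=1 -> 1101
Step 3: G0=G2&G1=0&1=0 G1=(0+1>=2)=0 G2=G0=1 G3=G3&G2=1&0=0 -> 0010
Step 4: G0=G2&G1=1&0=0 G1=(1+0>=2)=0 G2=G0=0 G3=G3&G2=0&1=0 -> 0000
Step 5: G0=G2&G1=0&0=0 G1=(0+0>=2)=0 G2=G0=0 G3=G3&G2=0&0=0 -> 0000
Fixed point reached at step 4: 0000

Answer: fixed 0000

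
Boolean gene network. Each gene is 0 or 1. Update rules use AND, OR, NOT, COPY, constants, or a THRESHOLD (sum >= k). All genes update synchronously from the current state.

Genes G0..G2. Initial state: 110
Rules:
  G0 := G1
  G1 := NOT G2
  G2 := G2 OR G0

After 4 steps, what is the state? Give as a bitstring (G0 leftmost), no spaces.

Step 1: G0=G1=1 G1=NOT G2=NOT 0=1 G2=G2|G0=0|1=1 -> 111
Step 2: G0=G1=1 G1=NOT G2=NOT 1=0 G2=G2|G0=1|1=1 -> 101
Step 3: G0=G1=0 G1=NOT G2=NOT 1=0 G2=G2|G0=1|1=1 -> 001
Step 4: G0=G1=0 G1=NOT G2=NOT 1=0 G2=G2|G0=1|0=1 -> 001

001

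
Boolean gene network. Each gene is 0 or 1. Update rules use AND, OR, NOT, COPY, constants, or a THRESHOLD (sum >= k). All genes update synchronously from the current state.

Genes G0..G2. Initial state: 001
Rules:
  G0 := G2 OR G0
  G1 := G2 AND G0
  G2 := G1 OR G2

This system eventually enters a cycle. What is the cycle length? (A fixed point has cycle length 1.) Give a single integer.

Answer: 1

Derivation:
Step 0: 001
Step 1: G0=G2|G0=1|0=1 G1=G2&G0=1&0=0 G2=G1|G2=0|1=1 -> 101
Step 2: G0=G2|G0=1|1=1 G1=G2&G0=1&1=1 G2=G1|G2=0|1=1 -> 111
Step 3: G0=G2|G0=1|1=1 G1=G2&G0=1&1=1 G2=G1|G2=1|1=1 -> 111
State from step 3 equals state from step 2 -> cycle length 1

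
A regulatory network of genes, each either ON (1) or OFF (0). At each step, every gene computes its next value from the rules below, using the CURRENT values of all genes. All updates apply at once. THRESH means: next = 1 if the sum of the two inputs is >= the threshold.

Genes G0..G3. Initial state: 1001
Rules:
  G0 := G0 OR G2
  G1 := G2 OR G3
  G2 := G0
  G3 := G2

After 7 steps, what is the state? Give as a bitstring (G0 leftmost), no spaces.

Step 1: G0=G0|G2=1|0=1 G1=G2|G3=0|1=1 G2=G0=1 G3=G2=0 -> 1110
Step 2: G0=G0|G2=1|1=1 G1=G2|G3=1|0=1 G2=G0=1 G3=G2=1 -> 1111
Step 3: G0=G0|G2=1|1=1 G1=G2|G3=1|1=1 G2=G0=1 G3=G2=1 -> 1111
Step 4: G0=G0|G2=1|1=1 G1=G2|G3=1|1=1 G2=G0=1 G3=G2=1 -> 1111
Step 5: G0=G0|G2=1|1=1 G1=G2|G3=1|1=1 G2=G0=1 G3=G2=1 -> 1111
Step 6: G0=G0|G2=1|1=1 G1=G2|G3=1|1=1 G2=G0=1 G3=G2=1 -> 1111
Step 7: G0=G0|G2=1|1=1 G1=G2|G3=1|1=1 G2=G0=1 G3=G2=1 -> 1111

1111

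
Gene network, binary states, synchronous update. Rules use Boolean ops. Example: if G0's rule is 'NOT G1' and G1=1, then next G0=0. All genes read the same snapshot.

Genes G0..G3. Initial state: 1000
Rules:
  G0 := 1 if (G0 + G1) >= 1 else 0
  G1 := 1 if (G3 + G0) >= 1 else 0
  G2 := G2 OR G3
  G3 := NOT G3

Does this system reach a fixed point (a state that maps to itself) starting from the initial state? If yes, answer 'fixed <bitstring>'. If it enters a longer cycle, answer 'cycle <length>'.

Step 0: 1000
Step 1: G0=(1+0>=1)=1 G1=(0+1>=1)=1 G2=G2|G3=0|0=0 G3=NOT G3=NOT 0=1 -> 1101
Step 2: G0=(1+1>=1)=1 G1=(1+1>=1)=1 G2=G2|G3=0|1=1 G3=NOT G3=NOT 1=0 -> 1110
Step 3: G0=(1+1>=1)=1 G1=(0+1>=1)=1 G2=G2|G3=1|0=1 G3=NOT G3=NOT 0=1 -> 1111
Step 4: G0=(1+1>=1)=1 G1=(1+1>=1)=1 G2=G2|G3=1|1=1 G3=NOT G3=NOT 1=0 -> 1110
Cycle of length 2 starting at step 2 -> no fixed point

Answer: cycle 2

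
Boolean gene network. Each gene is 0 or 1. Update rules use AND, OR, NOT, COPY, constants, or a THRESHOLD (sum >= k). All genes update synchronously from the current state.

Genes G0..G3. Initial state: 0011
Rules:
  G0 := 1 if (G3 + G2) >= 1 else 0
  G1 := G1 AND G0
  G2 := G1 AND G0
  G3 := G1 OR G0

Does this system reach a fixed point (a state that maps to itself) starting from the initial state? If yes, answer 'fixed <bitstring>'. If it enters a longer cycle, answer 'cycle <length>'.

Answer: cycle 2

Derivation:
Step 0: 0011
Step 1: G0=(1+1>=1)=1 G1=G1&G0=0&0=0 G2=G1&G0=0&0=0 G3=G1|G0=0|0=0 -> 1000
Step 2: G0=(0+0>=1)=0 G1=G1&G0=0&1=0 G2=G1&G0=0&1=0 G3=G1|G0=0|1=1 -> 0001
Step 3: G0=(1+0>=1)=1 G1=G1&G0=0&0=0 G2=G1&G0=0&0=0 G3=G1|G0=0|0=0 -> 1000
Cycle of length 2 starting at step 1 -> no fixed point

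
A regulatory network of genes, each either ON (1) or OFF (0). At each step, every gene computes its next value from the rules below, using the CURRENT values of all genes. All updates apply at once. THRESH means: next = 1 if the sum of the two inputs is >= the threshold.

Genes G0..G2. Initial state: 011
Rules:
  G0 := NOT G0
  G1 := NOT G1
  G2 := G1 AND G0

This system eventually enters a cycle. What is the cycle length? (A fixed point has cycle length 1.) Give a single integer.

Step 0: 011
Step 1: G0=NOT G0=NOT 0=1 G1=NOT G1=NOT 1=0 G2=G1&G0=1&0=0 -> 100
Step 2: G0=NOT G0=NOT 1=0 G1=NOT G1=NOT 0=1 G2=G1&G0=0&1=0 -> 010
Step 3: G0=NOT G0=NOT 0=1 G1=NOT G1=NOT 1=0 G2=G1&G0=1&0=0 -> 100
State from step 3 equals state from step 1 -> cycle length 2

Answer: 2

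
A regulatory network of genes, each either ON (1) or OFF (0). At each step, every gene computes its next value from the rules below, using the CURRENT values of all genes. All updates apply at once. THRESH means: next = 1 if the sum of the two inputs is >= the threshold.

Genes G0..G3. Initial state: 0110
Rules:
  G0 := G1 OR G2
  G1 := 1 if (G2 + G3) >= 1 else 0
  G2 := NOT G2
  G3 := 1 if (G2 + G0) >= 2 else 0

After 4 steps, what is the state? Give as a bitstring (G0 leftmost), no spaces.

Step 1: G0=G1|G2=1|1=1 G1=(1+0>=1)=1 G2=NOT G2=NOT 1=0 G3=(1+0>=2)=0 -> 1100
Step 2: G0=G1|G2=1|0=1 G1=(0+0>=1)=0 G2=NOT G2=NOT 0=1 G3=(0+1>=2)=0 -> 1010
Step 3: G0=G1|G2=0|1=1 G1=(1+0>=1)=1 G2=NOT G2=NOT 1=0 G3=(1+1>=2)=1 -> 1101
Step 4: G0=G1|G2=1|0=1 G1=(0+1>=1)=1 G2=NOT G2=NOT 0=1 G3=(0+1>=2)=0 -> 1110

1110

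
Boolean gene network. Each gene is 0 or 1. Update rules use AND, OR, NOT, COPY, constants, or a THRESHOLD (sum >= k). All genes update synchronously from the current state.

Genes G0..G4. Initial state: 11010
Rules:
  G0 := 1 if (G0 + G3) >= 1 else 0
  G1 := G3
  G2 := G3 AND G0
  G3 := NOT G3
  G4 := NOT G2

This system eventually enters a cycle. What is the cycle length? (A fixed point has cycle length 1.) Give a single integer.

Answer: 2

Derivation:
Step 0: 11010
Step 1: G0=(1+1>=1)=1 G1=G3=1 G2=G3&G0=1&1=1 G3=NOT G3=NOT 1=0 G4=NOT G2=NOT 0=1 -> 11101
Step 2: G0=(1+0>=1)=1 G1=G3=0 G2=G3&G0=0&1=0 G3=NOT G3=NOT 0=1 G4=NOT G2=NOT 1=0 -> 10010
Step 3: G0=(1+1>=1)=1 G1=G3=1 G2=G3&G0=1&1=1 G3=NOT G3=NOT 1=0 G4=NOT G2=NOT 0=1 -> 11101
State from step 3 equals state from step 1 -> cycle length 2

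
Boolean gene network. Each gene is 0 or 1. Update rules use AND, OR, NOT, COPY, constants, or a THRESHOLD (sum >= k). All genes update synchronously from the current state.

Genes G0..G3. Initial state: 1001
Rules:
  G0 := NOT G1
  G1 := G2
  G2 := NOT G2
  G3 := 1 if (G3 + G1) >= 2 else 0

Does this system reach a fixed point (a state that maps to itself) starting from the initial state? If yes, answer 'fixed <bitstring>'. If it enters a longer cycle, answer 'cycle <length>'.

Answer: cycle 2

Derivation:
Step 0: 1001
Step 1: G0=NOT G1=NOT 0=1 G1=G2=0 G2=NOT G2=NOT 0=1 G3=(1+0>=2)=0 -> 1010
Step 2: G0=NOT G1=NOT 0=1 G1=G2=1 G2=NOT G2=NOT 1=0 G3=(0+0>=2)=0 -> 1100
Step 3: G0=NOT G1=NOT 1=0 G1=G2=0 G2=NOT G2=NOT 0=1 G3=(0+1>=2)=0 -> 0010
Step 4: G0=NOT G1=NOT 0=1 G1=G2=1 G2=NOT G2=NOT 1=0 G3=(0+0>=2)=0 -> 1100
Cycle of length 2 starting at step 2 -> no fixed point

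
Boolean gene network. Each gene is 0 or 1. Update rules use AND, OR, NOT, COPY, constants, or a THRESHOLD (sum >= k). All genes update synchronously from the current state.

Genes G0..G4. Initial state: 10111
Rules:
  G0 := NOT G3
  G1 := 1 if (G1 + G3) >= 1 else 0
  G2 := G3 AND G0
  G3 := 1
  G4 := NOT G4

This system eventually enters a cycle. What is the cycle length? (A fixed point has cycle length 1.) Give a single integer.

Step 0: 10111
Step 1: G0=NOT G3=NOT 1=0 G1=(0+1>=1)=1 G2=G3&G0=1&1=1 G3=1(const) G4=NOT G4=NOT 1=0 -> 01110
Step 2: G0=NOT G3=NOT 1=0 G1=(1+1>=1)=1 G2=G3&G0=1&0=0 G3=1(const) G4=NOT G4=NOT 0=1 -> 01011
Step 3: G0=NOT G3=NOT 1=0 G1=(1+1>=1)=1 G2=G3&G0=1&0=0 G3=1(const) G4=NOT G4=NOT 1=0 -> 01010
Step 4: G0=NOT G3=NOT 1=0 G1=(1+1>=1)=1 G2=G3&G0=1&0=0 G3=1(const) G4=NOT G4=NOT 0=1 -> 01011
State from step 4 equals state from step 2 -> cycle length 2

Answer: 2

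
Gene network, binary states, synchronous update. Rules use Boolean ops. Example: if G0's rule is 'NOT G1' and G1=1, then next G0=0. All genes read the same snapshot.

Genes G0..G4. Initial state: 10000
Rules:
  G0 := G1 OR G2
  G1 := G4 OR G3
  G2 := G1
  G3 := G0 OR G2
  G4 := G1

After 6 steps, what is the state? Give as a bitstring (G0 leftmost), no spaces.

Step 1: G0=G1|G2=0|0=0 G1=G4|G3=0|0=0 G2=G1=0 G3=G0|G2=1|0=1 G4=G1=0 -> 00010
Step 2: G0=G1|G2=0|0=0 G1=G4|G3=0|1=1 G2=G1=0 G3=G0|G2=0|0=0 G4=G1=0 -> 01000
Step 3: G0=G1|G2=1|0=1 G1=G4|G3=0|0=0 G2=G1=1 G3=G0|G2=0|0=0 G4=G1=1 -> 10101
Step 4: G0=G1|G2=0|1=1 G1=G4|G3=1|0=1 G2=G1=0 G3=G0|G2=1|1=1 G4=G1=0 -> 11010
Step 5: G0=G1|G2=1|0=1 G1=G4|G3=0|1=1 G2=G1=1 G3=G0|G2=1|0=1 G4=G1=1 -> 11111
Step 6: G0=G1|G2=1|1=1 G1=G4|G3=1|1=1 G2=G1=1 G3=G0|G2=1|1=1 G4=G1=1 -> 11111

11111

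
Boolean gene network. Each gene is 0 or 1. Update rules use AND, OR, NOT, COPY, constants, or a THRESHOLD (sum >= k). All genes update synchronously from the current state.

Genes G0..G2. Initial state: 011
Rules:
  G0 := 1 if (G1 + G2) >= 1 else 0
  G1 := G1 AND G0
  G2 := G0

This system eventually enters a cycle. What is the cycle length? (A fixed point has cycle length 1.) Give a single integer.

Step 0: 011
Step 1: G0=(1+1>=1)=1 G1=G1&G0=1&0=0 G2=G0=0 -> 100
Step 2: G0=(0+0>=1)=0 G1=G1&G0=0&1=0 G2=G0=1 -> 001
Step 3: G0=(0+1>=1)=1 G1=G1&G0=0&0=0 G2=G0=0 -> 100
State from step 3 equals state from step 1 -> cycle length 2

Answer: 2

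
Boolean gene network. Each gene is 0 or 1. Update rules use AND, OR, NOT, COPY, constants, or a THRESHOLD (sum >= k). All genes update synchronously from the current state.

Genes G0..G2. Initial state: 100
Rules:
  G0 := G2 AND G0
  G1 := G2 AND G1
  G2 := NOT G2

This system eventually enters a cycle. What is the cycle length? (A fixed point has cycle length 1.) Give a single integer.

Answer: 2

Derivation:
Step 0: 100
Step 1: G0=G2&G0=0&1=0 G1=G2&G1=0&0=0 G2=NOT G2=NOT 0=1 -> 001
Step 2: G0=G2&G0=1&0=0 G1=G2&G1=1&0=0 G2=NOT G2=NOT 1=0 -> 000
Step 3: G0=G2&G0=0&0=0 G1=G2&G1=0&0=0 G2=NOT G2=NOT 0=1 -> 001
State from step 3 equals state from step 1 -> cycle length 2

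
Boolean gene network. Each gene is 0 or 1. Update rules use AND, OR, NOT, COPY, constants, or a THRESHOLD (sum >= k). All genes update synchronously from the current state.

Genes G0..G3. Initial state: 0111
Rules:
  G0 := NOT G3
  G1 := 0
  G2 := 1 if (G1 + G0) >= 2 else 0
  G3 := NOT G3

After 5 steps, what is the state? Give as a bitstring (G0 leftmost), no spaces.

Step 1: G0=NOT G3=NOT 1=0 G1=0(const) G2=(1+0>=2)=0 G3=NOT G3=NOT 1=0 -> 0000
Step 2: G0=NOT G3=NOT 0=1 G1=0(const) G2=(0+0>=2)=0 G3=NOT G3=NOT 0=1 -> 1001
Step 3: G0=NOT G3=NOT 1=0 G1=0(const) G2=(0+1>=2)=0 G3=NOT G3=NOT 1=0 -> 0000
Step 4: G0=NOT G3=NOT 0=1 G1=0(const) G2=(0+0>=2)=0 G3=NOT G3=NOT 0=1 -> 1001
Step 5: G0=NOT G3=NOT 1=0 G1=0(const) G2=(0+1>=2)=0 G3=NOT G3=NOT 1=0 -> 0000

0000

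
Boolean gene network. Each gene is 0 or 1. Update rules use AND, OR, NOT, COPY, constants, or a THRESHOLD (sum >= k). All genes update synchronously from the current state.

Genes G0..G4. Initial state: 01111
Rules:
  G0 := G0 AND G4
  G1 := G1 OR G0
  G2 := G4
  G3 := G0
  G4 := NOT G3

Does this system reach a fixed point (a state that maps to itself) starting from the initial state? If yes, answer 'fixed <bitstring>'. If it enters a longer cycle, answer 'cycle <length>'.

Answer: fixed 01101

Derivation:
Step 0: 01111
Step 1: G0=G0&G4=0&1=0 G1=G1|G0=1|0=1 G2=G4=1 G3=G0=0 G4=NOT G3=NOT 1=0 -> 01100
Step 2: G0=G0&G4=0&0=0 G1=G1|G0=1|0=1 G2=G4=0 G3=G0=0 G4=NOT G3=NOT 0=1 -> 01001
Step 3: G0=G0&G4=0&1=0 G1=G1|G0=1|0=1 G2=G4=1 G3=G0=0 G4=NOT G3=NOT 0=1 -> 01101
Step 4: G0=G0&G4=0&1=0 G1=G1|G0=1|0=1 G2=G4=1 G3=G0=0 G4=NOT G3=NOT 0=1 -> 01101
Fixed point reached at step 3: 01101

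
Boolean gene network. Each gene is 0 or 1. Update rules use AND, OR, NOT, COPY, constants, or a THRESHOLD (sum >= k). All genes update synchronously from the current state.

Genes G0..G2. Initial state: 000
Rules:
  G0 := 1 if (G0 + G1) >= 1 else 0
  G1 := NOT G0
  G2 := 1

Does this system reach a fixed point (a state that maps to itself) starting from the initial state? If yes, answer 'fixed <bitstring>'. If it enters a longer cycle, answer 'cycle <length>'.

Step 0: 000
Step 1: G0=(0+0>=1)=0 G1=NOT G0=NOT 0=1 G2=1(const) -> 011
Step 2: G0=(0+1>=1)=1 G1=NOT G0=NOT 0=1 G2=1(const) -> 111
Step 3: G0=(1+1>=1)=1 G1=NOT G0=NOT 1=0 G2=1(const) -> 101
Step 4: G0=(1+0>=1)=1 G1=NOT G0=NOT 1=0 G2=1(const) -> 101
Fixed point reached at step 3: 101

Answer: fixed 101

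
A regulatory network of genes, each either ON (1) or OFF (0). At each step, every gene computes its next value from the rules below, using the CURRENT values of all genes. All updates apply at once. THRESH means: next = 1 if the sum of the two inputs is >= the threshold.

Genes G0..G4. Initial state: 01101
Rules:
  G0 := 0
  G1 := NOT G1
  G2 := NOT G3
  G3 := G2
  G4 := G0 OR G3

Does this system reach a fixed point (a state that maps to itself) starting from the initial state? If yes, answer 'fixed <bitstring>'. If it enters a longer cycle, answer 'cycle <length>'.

Answer: cycle 4

Derivation:
Step 0: 01101
Step 1: G0=0(const) G1=NOT G1=NOT 1=0 G2=NOT G3=NOT 0=1 G3=G2=1 G4=G0|G3=0|0=0 -> 00110
Step 2: G0=0(const) G1=NOT G1=NOT 0=1 G2=NOT G3=NOT 1=0 G3=G2=1 G4=G0|G3=0|1=1 -> 01011
Step 3: G0=0(const) G1=NOT G1=NOT 1=0 G2=NOT G3=NOT 1=0 G3=G2=0 G4=G0|G3=0|1=1 -> 00001
Step 4: G0=0(const) G1=NOT G1=NOT 0=1 G2=NOT G3=NOT 0=1 G3=G2=0 G4=G0|G3=0|0=0 -> 01100
Step 5: G0=0(const) G1=NOT G1=NOT 1=0 G2=NOT G3=NOT 0=1 G3=G2=1 G4=G0|G3=0|0=0 -> 00110
Cycle of length 4 starting at step 1 -> no fixed point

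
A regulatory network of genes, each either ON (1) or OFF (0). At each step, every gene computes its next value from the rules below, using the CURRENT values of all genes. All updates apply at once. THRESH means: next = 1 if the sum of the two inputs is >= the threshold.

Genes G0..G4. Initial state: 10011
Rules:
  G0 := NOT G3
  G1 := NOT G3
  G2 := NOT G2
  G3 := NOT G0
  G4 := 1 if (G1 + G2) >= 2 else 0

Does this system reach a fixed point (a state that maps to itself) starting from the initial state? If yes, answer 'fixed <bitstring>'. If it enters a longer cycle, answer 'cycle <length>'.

Answer: cycle 2

Derivation:
Step 0: 10011
Step 1: G0=NOT G3=NOT 1=0 G1=NOT G3=NOT 1=0 G2=NOT G2=NOT 0=1 G3=NOT G0=NOT 1=0 G4=(0+0>=2)=0 -> 00100
Step 2: G0=NOT G3=NOT 0=1 G1=NOT G3=NOT 0=1 G2=NOT G2=NOT 1=0 G3=NOT G0=NOT 0=1 G4=(0+1>=2)=0 -> 11010
Step 3: G0=NOT G3=NOT 1=0 G1=NOT G3=NOT 1=0 G2=NOT G2=NOT 0=1 G3=NOT G0=NOT 1=0 G4=(1+0>=2)=0 -> 00100
Cycle of length 2 starting at step 1 -> no fixed point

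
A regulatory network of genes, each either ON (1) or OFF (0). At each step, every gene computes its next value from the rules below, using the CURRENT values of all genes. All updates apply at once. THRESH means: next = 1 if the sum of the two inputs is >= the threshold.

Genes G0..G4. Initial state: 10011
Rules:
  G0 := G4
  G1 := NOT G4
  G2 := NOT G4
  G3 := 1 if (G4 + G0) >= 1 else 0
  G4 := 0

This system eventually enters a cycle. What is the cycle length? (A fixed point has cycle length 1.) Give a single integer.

Answer: 1

Derivation:
Step 0: 10011
Step 1: G0=G4=1 G1=NOT G4=NOT 1=0 G2=NOT G4=NOT 1=0 G3=(1+1>=1)=1 G4=0(const) -> 10010
Step 2: G0=G4=0 G1=NOT G4=NOT 0=1 G2=NOT G4=NOT 0=1 G3=(0+1>=1)=1 G4=0(const) -> 01110
Step 3: G0=G4=0 G1=NOT G4=NOT 0=1 G2=NOT G4=NOT 0=1 G3=(0+0>=1)=0 G4=0(const) -> 01100
Step 4: G0=G4=0 G1=NOT G4=NOT 0=1 G2=NOT G4=NOT 0=1 G3=(0+0>=1)=0 G4=0(const) -> 01100
State from step 4 equals state from step 3 -> cycle length 1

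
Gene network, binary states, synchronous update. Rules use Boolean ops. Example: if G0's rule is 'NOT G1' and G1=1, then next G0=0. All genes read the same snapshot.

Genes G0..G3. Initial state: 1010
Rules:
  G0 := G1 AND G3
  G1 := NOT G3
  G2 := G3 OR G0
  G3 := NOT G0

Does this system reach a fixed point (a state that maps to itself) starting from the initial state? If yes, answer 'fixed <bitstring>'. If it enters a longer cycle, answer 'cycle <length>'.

Step 0: 1010
Step 1: G0=G1&G3=0&0=0 G1=NOT G3=NOT 0=1 G2=G3|G0=0|1=1 G3=NOT G0=NOT 1=0 -> 0110
Step 2: G0=G1&G3=1&0=0 G1=NOT G3=NOT 0=1 G2=G3|G0=0|0=0 G3=NOT G0=NOT 0=1 -> 0101
Step 3: G0=G1&G3=1&1=1 G1=NOT G3=NOT 1=0 G2=G3|G0=1|0=1 G3=NOT G0=NOT 0=1 -> 1011
Step 4: G0=G1&G3=0&1=0 G1=NOT G3=NOT 1=0 G2=G3|G0=1|1=1 G3=NOT G0=NOT 1=0 -> 0010
Step 5: G0=G1&G3=0&0=0 G1=NOT G3=NOT 0=1 G2=G3|G0=0|0=0 G3=NOT G0=NOT 0=1 -> 0101
Cycle of length 3 starting at step 2 -> no fixed point

Answer: cycle 3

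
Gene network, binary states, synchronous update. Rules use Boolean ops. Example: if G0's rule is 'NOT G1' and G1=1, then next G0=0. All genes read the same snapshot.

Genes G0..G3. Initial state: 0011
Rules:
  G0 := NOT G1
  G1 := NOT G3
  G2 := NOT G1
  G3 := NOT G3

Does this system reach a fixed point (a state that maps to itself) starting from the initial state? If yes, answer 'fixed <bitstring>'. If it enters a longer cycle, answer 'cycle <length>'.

Step 0: 0011
Step 1: G0=NOT G1=NOT 0=1 G1=NOT G3=NOT 1=0 G2=NOT G1=NOT 0=1 G3=NOT G3=NOT 1=0 -> 1010
Step 2: G0=NOT G1=NOT 0=1 G1=NOT G3=NOT 0=1 G2=NOT G1=NOT 0=1 G3=NOT G3=NOT 0=1 -> 1111
Step 3: G0=NOT G1=NOT 1=0 G1=NOT G3=NOT 1=0 G2=NOT G1=NOT 1=0 G3=NOT G3=NOT 1=0 -> 0000
Step 4: G0=NOT G1=NOT 0=1 G1=NOT G3=NOT 0=1 G2=NOT G1=NOT 0=1 G3=NOT G3=NOT 0=1 -> 1111
Cycle of length 2 starting at step 2 -> no fixed point

Answer: cycle 2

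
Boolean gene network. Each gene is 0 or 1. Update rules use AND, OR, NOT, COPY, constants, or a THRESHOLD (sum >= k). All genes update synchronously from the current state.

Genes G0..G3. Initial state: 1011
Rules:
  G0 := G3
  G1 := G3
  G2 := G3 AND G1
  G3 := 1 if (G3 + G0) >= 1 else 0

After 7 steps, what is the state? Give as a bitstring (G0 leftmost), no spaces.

Step 1: G0=G3=1 G1=G3=1 G2=G3&G1=1&0=0 G3=(1+1>=1)=1 -> 1101
Step 2: G0=G3=1 G1=G3=1 G2=G3&G1=1&1=1 G3=(1+1>=1)=1 -> 1111
Step 3: G0=G3=1 G1=G3=1 G2=G3&G1=1&1=1 G3=(1+1>=1)=1 -> 1111
Step 4: G0=G3=1 G1=G3=1 G2=G3&G1=1&1=1 G3=(1+1>=1)=1 -> 1111
Step 5: G0=G3=1 G1=G3=1 G2=G3&G1=1&1=1 G3=(1+1>=1)=1 -> 1111
Step 6: G0=G3=1 G1=G3=1 G2=G3&G1=1&1=1 G3=(1+1>=1)=1 -> 1111
Step 7: G0=G3=1 G1=G3=1 G2=G3&G1=1&1=1 G3=(1+1>=1)=1 -> 1111

1111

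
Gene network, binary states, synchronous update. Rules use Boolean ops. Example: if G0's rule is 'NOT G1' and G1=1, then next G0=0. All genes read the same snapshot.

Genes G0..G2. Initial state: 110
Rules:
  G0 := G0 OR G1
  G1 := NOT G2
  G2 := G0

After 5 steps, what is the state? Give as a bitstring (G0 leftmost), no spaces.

Step 1: G0=G0|G1=1|1=1 G1=NOT G2=NOT 0=1 G2=G0=1 -> 111
Step 2: G0=G0|G1=1|1=1 G1=NOT G2=NOT 1=0 G2=G0=1 -> 101
Step 3: G0=G0|G1=1|0=1 G1=NOT G2=NOT 1=0 G2=G0=1 -> 101
Step 4: G0=G0|G1=1|0=1 G1=NOT G2=NOT 1=0 G2=G0=1 -> 101
Step 5: G0=G0|G1=1|0=1 G1=NOT G2=NOT 1=0 G2=G0=1 -> 101

101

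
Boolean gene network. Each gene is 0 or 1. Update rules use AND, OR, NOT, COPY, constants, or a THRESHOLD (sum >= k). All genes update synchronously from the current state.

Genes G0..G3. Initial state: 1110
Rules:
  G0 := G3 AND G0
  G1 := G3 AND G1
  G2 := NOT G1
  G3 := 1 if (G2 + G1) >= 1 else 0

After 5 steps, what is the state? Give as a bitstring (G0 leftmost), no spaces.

Step 1: G0=G3&G0=0&1=0 G1=G3&G1=0&1=0 G2=NOT G1=NOT 1=0 G3=(1+1>=1)=1 -> 0001
Step 2: G0=G3&G0=1&0=0 G1=G3&G1=1&0=0 G2=NOT G1=NOT 0=1 G3=(0+0>=1)=0 -> 0010
Step 3: G0=G3&G0=0&0=0 G1=G3&G1=0&0=0 G2=NOT G1=NOT 0=1 G3=(1+0>=1)=1 -> 0011
Step 4: G0=G3&G0=1&0=0 G1=G3&G1=1&0=0 G2=NOT G1=NOT 0=1 G3=(1+0>=1)=1 -> 0011
Step 5: G0=G3&G0=1&0=0 G1=G3&G1=1&0=0 G2=NOT G1=NOT 0=1 G3=(1+0>=1)=1 -> 0011

0011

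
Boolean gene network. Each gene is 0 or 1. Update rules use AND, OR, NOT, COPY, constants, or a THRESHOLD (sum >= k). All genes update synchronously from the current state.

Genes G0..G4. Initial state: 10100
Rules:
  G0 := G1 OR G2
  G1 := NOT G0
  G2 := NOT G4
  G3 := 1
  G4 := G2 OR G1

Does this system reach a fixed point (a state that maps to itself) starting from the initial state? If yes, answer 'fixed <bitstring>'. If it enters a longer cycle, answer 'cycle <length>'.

Step 0: 10100
Step 1: G0=G1|G2=0|1=1 G1=NOT G0=NOT 1=0 G2=NOT G4=NOT 0=1 G3=1(const) G4=G2|G1=1|0=1 -> 10111
Step 2: G0=G1|G2=0|1=1 G1=NOT G0=NOT 1=0 G2=NOT G4=NOT 1=0 G3=1(const) G4=G2|G1=1|0=1 -> 10011
Step 3: G0=G1|G2=0|0=0 G1=NOT G0=NOT 1=0 G2=NOT G4=NOT 1=0 G3=1(const) G4=G2|G1=0|0=0 -> 00010
Step 4: G0=G1|G2=0|0=0 G1=NOT G0=NOT 0=1 G2=NOT G4=NOT 0=1 G3=1(const) G4=G2|G1=0|0=0 -> 01110
Step 5: G0=G1|G2=1|1=1 G1=NOT G0=NOT 0=1 G2=NOT G4=NOT 0=1 G3=1(const) G4=G2|G1=1|1=1 -> 11111
Step 6: G0=G1|G2=1|1=1 G1=NOT G0=NOT 1=0 G2=NOT G4=NOT 1=0 G3=1(const) G4=G2|G1=1|1=1 -> 10011
Cycle of length 4 starting at step 2 -> no fixed point

Answer: cycle 4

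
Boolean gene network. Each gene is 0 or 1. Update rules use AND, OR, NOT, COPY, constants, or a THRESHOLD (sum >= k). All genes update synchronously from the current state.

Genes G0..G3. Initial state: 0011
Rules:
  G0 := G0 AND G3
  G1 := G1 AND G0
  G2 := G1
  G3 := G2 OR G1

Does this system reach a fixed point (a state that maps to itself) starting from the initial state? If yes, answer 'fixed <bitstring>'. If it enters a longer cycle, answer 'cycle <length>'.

Answer: fixed 0000

Derivation:
Step 0: 0011
Step 1: G0=G0&G3=0&1=0 G1=G1&G0=0&0=0 G2=G1=0 G3=G2|G1=1|0=1 -> 0001
Step 2: G0=G0&G3=0&1=0 G1=G1&G0=0&0=0 G2=G1=0 G3=G2|G1=0|0=0 -> 0000
Step 3: G0=G0&G3=0&0=0 G1=G1&G0=0&0=0 G2=G1=0 G3=G2|G1=0|0=0 -> 0000
Fixed point reached at step 2: 0000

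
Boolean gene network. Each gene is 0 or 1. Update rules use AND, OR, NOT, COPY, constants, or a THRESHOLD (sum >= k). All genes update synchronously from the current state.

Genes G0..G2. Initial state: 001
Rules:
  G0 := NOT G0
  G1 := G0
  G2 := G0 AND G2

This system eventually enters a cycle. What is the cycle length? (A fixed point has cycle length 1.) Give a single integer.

Step 0: 001
Step 1: G0=NOT G0=NOT 0=1 G1=G0=0 G2=G0&G2=0&1=0 -> 100
Step 2: G0=NOT G0=NOT 1=0 G1=G0=1 G2=G0&G2=1&0=0 -> 010
Step 3: G0=NOT G0=NOT 0=1 G1=G0=0 G2=G0&G2=0&0=0 -> 100
State from step 3 equals state from step 1 -> cycle length 2

Answer: 2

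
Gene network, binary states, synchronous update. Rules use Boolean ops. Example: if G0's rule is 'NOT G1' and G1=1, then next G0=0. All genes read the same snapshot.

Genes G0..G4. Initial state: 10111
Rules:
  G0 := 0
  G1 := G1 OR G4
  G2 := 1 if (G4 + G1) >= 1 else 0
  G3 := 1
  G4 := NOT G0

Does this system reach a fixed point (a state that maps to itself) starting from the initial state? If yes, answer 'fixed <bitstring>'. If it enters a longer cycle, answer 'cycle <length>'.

Step 0: 10111
Step 1: G0=0(const) G1=G1|G4=0|1=1 G2=(1+0>=1)=1 G3=1(const) G4=NOT G0=NOT 1=0 -> 01110
Step 2: G0=0(const) G1=G1|G4=1|0=1 G2=(0+1>=1)=1 G3=1(const) G4=NOT G0=NOT 0=1 -> 01111
Step 3: G0=0(const) G1=G1|G4=1|1=1 G2=(1+1>=1)=1 G3=1(const) G4=NOT G0=NOT 0=1 -> 01111
Fixed point reached at step 2: 01111

Answer: fixed 01111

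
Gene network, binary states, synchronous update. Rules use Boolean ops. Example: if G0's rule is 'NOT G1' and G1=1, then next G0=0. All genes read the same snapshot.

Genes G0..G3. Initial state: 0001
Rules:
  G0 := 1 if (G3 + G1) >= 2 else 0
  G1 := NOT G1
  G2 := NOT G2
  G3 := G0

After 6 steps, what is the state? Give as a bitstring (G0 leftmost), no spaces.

Step 1: G0=(1+0>=2)=0 G1=NOT G1=NOT 0=1 G2=NOT G2=NOT 0=1 G3=G0=0 -> 0110
Step 2: G0=(0+1>=2)=0 G1=NOT G1=NOT 1=0 G2=NOT G2=NOT 1=0 G3=G0=0 -> 0000
Step 3: G0=(0+0>=2)=0 G1=NOT G1=NOT 0=1 G2=NOT G2=NOT 0=1 G3=G0=0 -> 0110
Step 4: G0=(0+1>=2)=0 G1=NOT G1=NOT 1=0 G2=NOT G2=NOT 1=0 G3=G0=0 -> 0000
Step 5: G0=(0+0>=2)=0 G1=NOT G1=NOT 0=1 G2=NOT G2=NOT 0=1 G3=G0=0 -> 0110
Step 6: G0=(0+1>=2)=0 G1=NOT G1=NOT 1=0 G2=NOT G2=NOT 1=0 G3=G0=0 -> 0000

0000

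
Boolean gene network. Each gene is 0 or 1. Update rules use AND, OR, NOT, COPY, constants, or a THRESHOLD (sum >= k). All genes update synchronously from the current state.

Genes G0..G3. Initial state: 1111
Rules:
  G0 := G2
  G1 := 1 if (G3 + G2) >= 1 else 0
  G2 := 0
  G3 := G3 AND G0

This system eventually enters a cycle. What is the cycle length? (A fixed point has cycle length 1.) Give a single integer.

Answer: 1

Derivation:
Step 0: 1111
Step 1: G0=G2=1 G1=(1+1>=1)=1 G2=0(const) G3=G3&G0=1&1=1 -> 1101
Step 2: G0=G2=0 G1=(1+0>=1)=1 G2=0(const) G3=G3&G0=1&1=1 -> 0101
Step 3: G0=G2=0 G1=(1+0>=1)=1 G2=0(const) G3=G3&G0=1&0=0 -> 0100
Step 4: G0=G2=0 G1=(0+0>=1)=0 G2=0(const) G3=G3&G0=0&0=0 -> 0000
Step 5: G0=G2=0 G1=(0+0>=1)=0 G2=0(const) G3=G3&G0=0&0=0 -> 0000
State from step 5 equals state from step 4 -> cycle length 1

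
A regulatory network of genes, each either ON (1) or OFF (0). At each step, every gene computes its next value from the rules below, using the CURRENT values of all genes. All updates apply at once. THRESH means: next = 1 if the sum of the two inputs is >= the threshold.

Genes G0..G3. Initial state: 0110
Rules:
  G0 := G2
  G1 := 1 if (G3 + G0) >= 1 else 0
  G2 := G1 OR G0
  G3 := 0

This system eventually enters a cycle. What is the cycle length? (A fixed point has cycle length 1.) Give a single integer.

Answer: 1

Derivation:
Step 0: 0110
Step 1: G0=G2=1 G1=(0+0>=1)=0 G2=G1|G0=1|0=1 G3=0(const) -> 1010
Step 2: G0=G2=1 G1=(0+1>=1)=1 G2=G1|G0=0|1=1 G3=0(const) -> 1110
Step 3: G0=G2=1 G1=(0+1>=1)=1 G2=G1|G0=1|1=1 G3=0(const) -> 1110
State from step 3 equals state from step 2 -> cycle length 1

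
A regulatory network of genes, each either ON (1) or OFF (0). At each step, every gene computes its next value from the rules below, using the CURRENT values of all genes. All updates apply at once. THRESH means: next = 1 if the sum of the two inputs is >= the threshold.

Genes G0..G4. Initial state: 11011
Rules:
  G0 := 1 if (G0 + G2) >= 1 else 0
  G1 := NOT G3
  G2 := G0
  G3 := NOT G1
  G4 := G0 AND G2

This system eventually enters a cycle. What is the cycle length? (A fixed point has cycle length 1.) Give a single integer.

Answer: 2

Derivation:
Step 0: 11011
Step 1: G0=(1+0>=1)=1 G1=NOT G3=NOT 1=0 G2=G0=1 G3=NOT G1=NOT 1=0 G4=G0&G2=1&0=0 -> 10100
Step 2: G0=(1+1>=1)=1 G1=NOT G3=NOT 0=1 G2=G0=1 G3=NOT G1=NOT 0=1 G4=G0&G2=1&1=1 -> 11111
Step 3: G0=(1+1>=1)=1 G1=NOT G3=NOT 1=0 G2=G0=1 G3=NOT G1=NOT 1=0 G4=G0&G2=1&1=1 -> 10101
Step 4: G0=(1+1>=1)=1 G1=NOT G3=NOT 0=1 G2=G0=1 G3=NOT G1=NOT 0=1 G4=G0&G2=1&1=1 -> 11111
State from step 4 equals state from step 2 -> cycle length 2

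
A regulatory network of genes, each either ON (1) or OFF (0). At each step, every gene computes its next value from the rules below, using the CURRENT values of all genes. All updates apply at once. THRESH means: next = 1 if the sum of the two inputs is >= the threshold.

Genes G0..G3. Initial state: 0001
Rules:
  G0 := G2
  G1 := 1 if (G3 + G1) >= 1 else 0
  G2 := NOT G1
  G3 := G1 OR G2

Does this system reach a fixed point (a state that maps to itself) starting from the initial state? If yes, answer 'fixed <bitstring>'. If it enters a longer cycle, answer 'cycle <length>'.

Answer: fixed 0101

Derivation:
Step 0: 0001
Step 1: G0=G2=0 G1=(1+0>=1)=1 G2=NOT G1=NOT 0=1 G3=G1|G2=0|0=0 -> 0110
Step 2: G0=G2=1 G1=(0+1>=1)=1 G2=NOT G1=NOT 1=0 G3=G1|G2=1|1=1 -> 1101
Step 3: G0=G2=0 G1=(1+1>=1)=1 G2=NOT G1=NOT 1=0 G3=G1|G2=1|0=1 -> 0101
Step 4: G0=G2=0 G1=(1+1>=1)=1 G2=NOT G1=NOT 1=0 G3=G1|G2=1|0=1 -> 0101
Fixed point reached at step 3: 0101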